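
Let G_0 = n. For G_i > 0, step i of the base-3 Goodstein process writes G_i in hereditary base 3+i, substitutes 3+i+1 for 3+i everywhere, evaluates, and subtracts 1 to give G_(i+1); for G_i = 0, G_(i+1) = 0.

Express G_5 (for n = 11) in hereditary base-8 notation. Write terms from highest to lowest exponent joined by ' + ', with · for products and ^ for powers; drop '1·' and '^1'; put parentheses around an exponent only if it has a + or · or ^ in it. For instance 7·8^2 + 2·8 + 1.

5·8 + 3

G_0=11  [base 3] 3^2 + 2  →[3↦4]→  4^2 + 2 = 18  −1 ⇒ G_1=17
G_1=17  [base 4] 4^2 + 1  →[4↦5]→  5^2 + 1 = 26  −1 ⇒ G_2=25
G_2=25  [base 5] 5^2  →[5↦6]→  6^2 = 36  −1 ⇒ G_3=35
G_3=35  [base 6] 5·6 + 5  →[6↦7]→  5·7 + 5 = 40  −1 ⇒ G_4=39
G_4=39  [base 7] 5·7 + 4  →[7↦8]→  5·8 + 4 = 44  −1 ⇒ G_5=43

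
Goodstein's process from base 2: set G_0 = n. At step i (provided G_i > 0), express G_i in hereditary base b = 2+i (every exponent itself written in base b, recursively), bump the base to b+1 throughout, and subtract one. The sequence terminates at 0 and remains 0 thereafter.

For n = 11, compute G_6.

base 2: 11 = 2^(2 + 1) + 2 + 1; at 3: 3^(3 + 1) + 3 + 1 = 85; next = 84
base 3: 84 = 3^(3 + 1) + 3; at 4: 4^(4 + 1) + 4 = 1028; next = 1027
base 4: 1027 = 4^(4 + 1) + 3; at 5: 5^(5 + 1) + 3 = 15628; next = 15627
base 5: 15627 = 5^(5 + 1) + 2; at 6: 6^(6 + 1) + 2 = 279938; next = 279937
base 6: 279937 = 6^(6 + 1) + 1; at 7: 7^(7 + 1) + 1 = 5764802; next = 5764801
base 7: 5764801 = 7^(7 + 1); at 8: 8^(8 + 1) = 134217728; next = 134217727
base 8: 134217727 = 7·8^8 + 7·8^7 + 7·8^6 + 7·8^5 + 7·8^4 + 7·8^3 + 7·8^2 + 7·8 + 7; at 9: 7·9^9 + 7·9^7 + 7·9^6 + 7·9^5 + 7·9^4 + 7·9^3 + 7·9^2 + 7·9 + 7 = 2749609303; next = 2749609302

134217727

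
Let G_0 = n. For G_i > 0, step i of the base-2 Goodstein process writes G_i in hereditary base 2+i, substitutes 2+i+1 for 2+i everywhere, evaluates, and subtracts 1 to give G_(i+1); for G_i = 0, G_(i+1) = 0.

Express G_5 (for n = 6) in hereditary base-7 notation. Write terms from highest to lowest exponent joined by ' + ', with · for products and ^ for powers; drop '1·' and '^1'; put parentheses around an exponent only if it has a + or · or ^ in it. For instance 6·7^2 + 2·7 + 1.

[0] 6 ≡ 2^2 + 2 (base 2). Lift 3: 30. −1: 29.
[1] 29 ≡ 3^3 + 2 (base 3). Lift 4: 258. −1: 257.
[2] 257 ≡ 4^4 + 1 (base 4). Lift 5: 3126. −1: 3125.
[3] 3125 ≡ 5^5 (base 5). Lift 6: 46656. −1: 46655.
[4] 46655 ≡ 5·6^5 + 5·6^4 + 5·6^3 + 5·6^2 + 5·6 + 5 (base 6). Lift 7: 98040. −1: 98039.

5·7^5 + 5·7^4 + 5·7^3 + 5·7^2 + 5·7 + 4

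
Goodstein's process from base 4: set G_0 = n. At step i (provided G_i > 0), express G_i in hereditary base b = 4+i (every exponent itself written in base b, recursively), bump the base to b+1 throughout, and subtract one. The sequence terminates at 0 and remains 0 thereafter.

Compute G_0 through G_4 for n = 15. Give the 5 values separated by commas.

15, 17, 19, 21, 23

G_0 = 15. HB_4(15) = 3·4 + 3. Bump = 18. G_1 = 17.
G_1 = 17. HB_5(17) = 3·5 + 2. Bump = 20. G_2 = 19.
G_2 = 19. HB_6(19) = 3·6 + 1. Bump = 22. G_3 = 21.
G_3 = 21. HB_7(21) = 3·7. Bump = 24. G_4 = 23.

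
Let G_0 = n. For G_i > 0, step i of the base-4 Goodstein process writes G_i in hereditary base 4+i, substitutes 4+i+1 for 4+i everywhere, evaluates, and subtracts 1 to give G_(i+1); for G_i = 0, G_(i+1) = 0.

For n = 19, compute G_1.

19 —HB4→ 4^2 + 3 —bump→ 5^2 + 3 = 28 —(−1)→ 27
27 —HB5→ 5^2 + 2 —bump→ 6^2 + 2 = 38 —(−1)→ 37

27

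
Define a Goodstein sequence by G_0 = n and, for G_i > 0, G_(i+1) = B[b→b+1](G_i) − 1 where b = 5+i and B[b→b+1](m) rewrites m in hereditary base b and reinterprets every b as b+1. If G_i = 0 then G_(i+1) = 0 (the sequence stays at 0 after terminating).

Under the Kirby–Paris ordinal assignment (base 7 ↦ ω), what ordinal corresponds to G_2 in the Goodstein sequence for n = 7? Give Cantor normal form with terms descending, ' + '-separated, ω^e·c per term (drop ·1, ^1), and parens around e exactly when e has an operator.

ω

(0) 7|_5 = 5 + 2 ↦ 6 + 2|_6 = 8 ⇒ 7
(1) 7|_6 = 6 + 1 ↦ 7 + 1|_7 = 8 ⇒ 7
(2) 7|_7 = 7 ↦ 8|_8 = 8 ⇒ 7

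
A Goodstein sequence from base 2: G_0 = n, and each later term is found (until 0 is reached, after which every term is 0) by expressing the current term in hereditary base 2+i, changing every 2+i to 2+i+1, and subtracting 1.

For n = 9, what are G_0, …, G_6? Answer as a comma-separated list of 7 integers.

G_0=9  [base 2] 2^(2 + 1) + 1  →[2↦3]→  3^(3 + 1) + 1 = 82  −1 ⇒ G_1=81
G_1=81  [base 3] 3^(3 + 1)  →[3↦4]→  4^(4 + 1) = 1024  −1 ⇒ G_2=1023
G_2=1023  [base 4] 3·4^4 + 3·4^3 + 3·4^2 + 3·4 + 3  →[4↦5]→  3·5^5 + 3·5^3 + 3·5^2 + 3·5 + 3 = 9843  −1 ⇒ G_3=9842
G_3=9842  [base 5] 3·5^5 + 3·5^3 + 3·5^2 + 3·5 + 2  →[5↦6]→  3·6^6 + 3·6^3 + 3·6^2 + 3·6 + 2 = 140744  −1 ⇒ G_4=140743
G_4=140743  [base 6] 3·6^6 + 3·6^3 + 3·6^2 + 3·6 + 1  →[6↦7]→  3·7^7 + 3·7^3 + 3·7^2 + 3·7 + 1 = 2471827  −1 ⇒ G_5=2471826
G_5=2471826  [base 7] 3·7^7 + 3·7^3 + 3·7^2 + 3·7  →[7↦8]→  3·8^8 + 3·8^3 + 3·8^2 + 3·8 = 50333400  −1 ⇒ G_6=50333399

9, 81, 1023, 9842, 140743, 2471826, 50333399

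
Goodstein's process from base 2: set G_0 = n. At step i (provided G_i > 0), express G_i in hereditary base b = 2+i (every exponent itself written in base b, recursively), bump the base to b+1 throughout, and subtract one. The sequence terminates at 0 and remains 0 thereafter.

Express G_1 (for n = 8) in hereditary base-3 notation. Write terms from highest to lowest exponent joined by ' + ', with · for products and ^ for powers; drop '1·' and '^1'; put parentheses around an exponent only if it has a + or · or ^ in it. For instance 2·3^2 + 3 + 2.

2·3^3 + 2·3^2 + 2·3 + 2

G_0=8  [base 2] 2^(2 + 1)  →[2↦3]→  3^(3 + 1) = 81  −1 ⇒ G_1=80
G_1=80  [base 3] 2·3^3 + 2·3^2 + 2·3 + 2  →[3↦4]→  2·4^4 + 2·4^2 + 2·4 + 2 = 554  −1 ⇒ G_2=553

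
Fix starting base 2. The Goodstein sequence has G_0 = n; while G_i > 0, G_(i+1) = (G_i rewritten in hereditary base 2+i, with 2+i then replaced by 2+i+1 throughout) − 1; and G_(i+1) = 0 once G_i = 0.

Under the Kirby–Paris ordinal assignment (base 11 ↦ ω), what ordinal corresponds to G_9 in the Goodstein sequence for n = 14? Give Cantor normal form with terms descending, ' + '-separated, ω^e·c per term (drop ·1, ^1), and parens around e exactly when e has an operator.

G_0=14  [base 2] 2^(2 + 1) + 2^2 + 2  →[2↦3]→  3^(3 + 1) + 3^3 + 3 = 111  −1 ⇒ G_1=110
G_1=110  [base 3] 3^(3 + 1) + 3^3 + 2  →[3↦4]→  4^(4 + 1) + 4^4 + 2 = 1282  −1 ⇒ G_2=1281
G_2=1281  [base 4] 4^(4 + 1) + 4^4 + 1  →[4↦5]→  5^(5 + 1) + 5^5 + 1 = 18751  −1 ⇒ G_3=18750
G_3=18750  [base 5] 5^(5 + 1) + 5^5  →[5↦6]→  6^(6 + 1) + 6^6 = 326592  −1 ⇒ G_4=326591
G_4=326591  [base 6] 6^(6 + 1) + 5·6^5 + 5·6^4 + 5·6^3 + 5·6^2 + 5·6 + 5  →[6↦7]→  7^(7 + 1) + 5·7^5 + 5·7^4 + 5·7^3 + 5·7^2 + 5·7 + 5 = 5862841  −1 ⇒ G_5=5862840
G_5=5862840  [base 7] 7^(7 + 1) + 5·7^5 + 5·7^4 + 5·7^3 + 5·7^2 + 5·7 + 4  →[7↦8]→  8^(8 + 1) + 5·8^5 + 5·8^4 + 5·8^3 + 5·8^2 + 5·8 + 4 = 134404972  −1 ⇒ G_6=134404971
G_6=134404971  [base 8] 8^(8 + 1) + 5·8^5 + 5·8^4 + 5·8^3 + 5·8^2 + 5·8 + 3  →[8↦9]→  9^(9 + 1) + 5·9^5 + 5·9^4 + 5·9^3 + 5·9^2 + 5·9 + 3 = 3487116549  −1 ⇒ G_7=3487116548
G_7=3487116548  [base 9] 9^(9 + 1) + 5·9^5 + 5·9^4 + 5·9^3 + 5·9^2 + 5·9 + 2  →[9↦10]→  10^(10 + 1) + 5·10^5 + 5·10^4 + 5·10^3 + 5·10^2 + 5·10 + 2 = 100000555552  −1 ⇒ G_8=100000555551
G_8=100000555551  [base 10] 10^(10 + 1) + 5·10^5 + 5·10^4 + 5·10^3 + 5·10^2 + 5·10 + 1  →[10↦11]→  11^(11 + 1) + 5·11^5 + 5·11^4 + 5·11^3 + 5·11^2 + 5·11 + 1 = 3138429262497  −1 ⇒ G_9=3138429262496

ω^(ω + 1) + ω^5·5 + ω^4·5 + ω^3·5 + ω^2·5 + ω·5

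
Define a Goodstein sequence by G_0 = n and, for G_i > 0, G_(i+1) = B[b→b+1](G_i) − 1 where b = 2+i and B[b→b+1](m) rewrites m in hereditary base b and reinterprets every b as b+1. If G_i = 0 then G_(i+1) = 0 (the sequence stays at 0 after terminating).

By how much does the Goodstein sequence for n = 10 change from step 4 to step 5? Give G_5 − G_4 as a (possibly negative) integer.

3935819

G_0=10  [base 2] 2^(2 + 1) + 2  →[2↦3]→  3^(3 + 1) + 3 = 84  −1 ⇒ G_1=83
G_1=83  [base 3] 3^(3 + 1) + 2  →[3↦4]→  4^(4 + 1) + 2 = 1026  −1 ⇒ G_2=1025
G_2=1025  [base 4] 4^(4 + 1) + 1  →[4↦5]→  5^(5 + 1) + 1 = 15626  −1 ⇒ G_3=15625
G_3=15625  [base 5] 5^(5 + 1)  →[5↦6]→  6^(6 + 1) = 279936  −1 ⇒ G_4=279935
G_4=279935  [base 6] 5·6^6 + 5·6^5 + 5·6^4 + 5·6^3 + 5·6^2 + 5·6 + 5  →[6↦7]→  5·7^7 + 5·7^5 + 5·7^4 + 5·7^3 + 5·7^2 + 5·7 + 5 = 4215755  −1 ⇒ G_5=4215754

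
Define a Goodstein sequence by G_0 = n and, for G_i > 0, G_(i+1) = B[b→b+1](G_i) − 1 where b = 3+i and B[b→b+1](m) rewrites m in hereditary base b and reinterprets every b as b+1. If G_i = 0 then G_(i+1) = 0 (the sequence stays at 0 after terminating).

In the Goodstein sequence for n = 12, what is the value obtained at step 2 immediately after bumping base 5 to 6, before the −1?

(0) 12|_3 = 3^2 + 3 ↦ 4^2 + 4|_4 = 20 ⇒ 19
(1) 19|_4 = 4^2 + 3 ↦ 5^2 + 3|_5 = 28 ⇒ 27
(2) 27|_5 = 5^2 + 2 ↦ 6^2 + 2|_6 = 38 ⇒ 37

38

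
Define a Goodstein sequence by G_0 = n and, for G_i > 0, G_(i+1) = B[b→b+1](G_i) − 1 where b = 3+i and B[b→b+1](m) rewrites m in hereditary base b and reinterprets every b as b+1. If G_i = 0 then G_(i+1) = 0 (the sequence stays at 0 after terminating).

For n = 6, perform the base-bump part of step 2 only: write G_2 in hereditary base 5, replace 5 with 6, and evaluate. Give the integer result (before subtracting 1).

8

base 3: 6 = 2·3; at 4: 2·4 = 8; next = 7
base 4: 7 = 4 + 3; at 5: 5 + 3 = 8; next = 7
base 5: 7 = 5 + 2; at 6: 6 + 2 = 8; next = 7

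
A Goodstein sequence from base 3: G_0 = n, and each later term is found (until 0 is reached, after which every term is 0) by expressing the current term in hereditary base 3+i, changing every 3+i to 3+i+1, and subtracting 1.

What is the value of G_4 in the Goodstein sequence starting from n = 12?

[0] 12 ≡ 3^2 + 3 (base 3). Lift 4: 20. −1: 19.
[1] 19 ≡ 4^2 + 3 (base 4). Lift 5: 28. −1: 27.
[2] 27 ≡ 5^2 + 2 (base 5). Lift 6: 38. −1: 37.
[3] 37 ≡ 6^2 + 1 (base 6). Lift 7: 50. −1: 49.
[4] 49 ≡ 7^2 (base 7). Lift 8: 64. −1: 63.

49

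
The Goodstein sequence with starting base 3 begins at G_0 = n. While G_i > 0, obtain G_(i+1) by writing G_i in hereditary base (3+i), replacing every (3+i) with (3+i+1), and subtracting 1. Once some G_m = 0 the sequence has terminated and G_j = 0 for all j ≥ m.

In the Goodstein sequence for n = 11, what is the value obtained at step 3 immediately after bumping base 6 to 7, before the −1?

40

[0] 11 ≡ 3^2 + 2 (base 3). Lift 4: 18. −1: 17.
[1] 17 ≡ 4^2 + 1 (base 4). Lift 5: 26. −1: 25.
[2] 25 ≡ 5^2 (base 5). Lift 6: 36. −1: 35.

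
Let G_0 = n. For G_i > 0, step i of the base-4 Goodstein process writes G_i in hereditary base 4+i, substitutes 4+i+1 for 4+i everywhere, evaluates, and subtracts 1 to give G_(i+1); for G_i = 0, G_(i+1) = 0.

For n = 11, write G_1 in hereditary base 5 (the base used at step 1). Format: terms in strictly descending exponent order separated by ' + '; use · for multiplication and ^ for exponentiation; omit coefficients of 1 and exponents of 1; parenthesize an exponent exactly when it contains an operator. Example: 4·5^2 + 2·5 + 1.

2·5 + 2

G_0 = 11. HB_4(11) = 2·4 + 3. Bump = 13. G_1 = 12.
G_1 = 12. HB_5(12) = 2·5 + 2. Bump = 14. G_2 = 13.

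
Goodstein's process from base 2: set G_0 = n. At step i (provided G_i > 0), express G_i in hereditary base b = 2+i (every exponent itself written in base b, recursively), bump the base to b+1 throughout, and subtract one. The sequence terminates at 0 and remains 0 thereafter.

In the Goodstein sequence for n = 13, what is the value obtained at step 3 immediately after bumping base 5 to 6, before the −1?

280712

step 0: 13 = 2^(2 + 1) + 2^2 + 1; sub 3 for 2: 3^(3 + 1) + 3^3 + 1; = 109; G_1 = 109−1 = 108
step 1: 108 = 3^(3 + 1) + 3^3; sub 4 for 3: 4^(4 + 1) + 4^4; = 1280; G_2 = 1280−1 = 1279
step 2: 1279 = 4^(4 + 1) + 3·4^3 + 3·4^2 + 3·4 + 3; sub 5 for 4: 5^(5 + 1) + 3·5^3 + 3·5^2 + 3·5 + 3; = 16093; G_3 = 16093−1 = 16092
step 3: 16092 = 5^(5 + 1) + 3·5^3 + 3·5^2 + 3·5 + 2; sub 6 for 5: 6^(6 + 1) + 3·6^3 + 3·6^2 + 3·6 + 2; = 280712; G_4 = 280712−1 = 280711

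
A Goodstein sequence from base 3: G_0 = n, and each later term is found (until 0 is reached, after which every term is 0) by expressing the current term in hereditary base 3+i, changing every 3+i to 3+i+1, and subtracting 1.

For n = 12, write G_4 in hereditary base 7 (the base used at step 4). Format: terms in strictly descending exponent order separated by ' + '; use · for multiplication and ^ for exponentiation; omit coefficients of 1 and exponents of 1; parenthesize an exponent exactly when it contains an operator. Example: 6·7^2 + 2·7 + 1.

7^2

i=0: 12 = 3^2 + 3 (b=3); 3→4: 4^2 + 4 = 20; 20−1 = 19
i=1: 19 = 4^2 + 3 (b=4); 4→5: 5^2 + 3 = 28; 28−1 = 27
i=2: 27 = 5^2 + 2 (b=5); 5→6: 6^2 + 2 = 38; 38−1 = 37
i=3: 37 = 6^2 + 1 (b=6); 6→7: 7^2 + 1 = 50; 50−1 = 49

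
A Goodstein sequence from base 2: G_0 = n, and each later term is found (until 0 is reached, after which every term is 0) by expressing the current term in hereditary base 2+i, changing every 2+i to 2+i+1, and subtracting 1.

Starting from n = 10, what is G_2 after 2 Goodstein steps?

(0) 10|_2 = 2^(2 + 1) + 2 ↦ 3^(3 + 1) + 3|_3 = 84 ⇒ 83
(1) 83|_3 = 3^(3 + 1) + 2 ↦ 4^(4 + 1) + 2|_4 = 1026 ⇒ 1025

1025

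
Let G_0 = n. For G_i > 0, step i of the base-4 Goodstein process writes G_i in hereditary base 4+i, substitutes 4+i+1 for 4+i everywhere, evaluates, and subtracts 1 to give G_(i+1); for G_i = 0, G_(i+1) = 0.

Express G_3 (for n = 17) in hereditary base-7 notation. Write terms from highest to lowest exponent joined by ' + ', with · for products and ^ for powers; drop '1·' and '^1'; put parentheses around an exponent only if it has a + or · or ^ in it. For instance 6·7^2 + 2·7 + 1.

5·7 + 4

G_0 = 17. HB_4(17) = 4^2 + 1. Bump = 26. G_1 = 25.
G_1 = 25. HB_5(25) = 5^2. Bump = 36. G_2 = 35.
G_2 = 35. HB_6(35) = 5·6 + 5. Bump = 40. G_3 = 39.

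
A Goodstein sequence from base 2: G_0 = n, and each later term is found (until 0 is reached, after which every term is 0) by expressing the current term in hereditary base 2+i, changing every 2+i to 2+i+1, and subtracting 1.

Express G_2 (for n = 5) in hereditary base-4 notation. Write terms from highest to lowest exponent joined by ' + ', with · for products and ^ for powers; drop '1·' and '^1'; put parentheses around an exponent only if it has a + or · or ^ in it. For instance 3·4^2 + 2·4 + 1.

3·4^3 + 3·4^2 + 3·4 + 3

(0) 5|_2 = 2^2 + 1 ↦ 3^3 + 1|_3 = 28 ⇒ 27
(1) 27|_3 = 3^3 ↦ 4^4|_4 = 256 ⇒ 255
(2) 255|_4 = 3·4^3 + 3·4^2 + 3·4 + 3 ↦ 3·5^3 + 3·5^2 + 3·5 + 3|_5 = 468 ⇒ 467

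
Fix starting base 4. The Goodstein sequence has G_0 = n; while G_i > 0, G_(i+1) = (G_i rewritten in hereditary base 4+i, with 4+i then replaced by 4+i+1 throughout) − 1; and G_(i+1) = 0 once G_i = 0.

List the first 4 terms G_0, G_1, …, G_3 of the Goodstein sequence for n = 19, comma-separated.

(0) 19|_4 = 4^2 + 3 ↦ 5^2 + 3|_5 = 28 ⇒ 27
(1) 27|_5 = 5^2 + 2 ↦ 6^2 + 2|_6 = 38 ⇒ 37
(2) 37|_6 = 6^2 + 1 ↦ 7^2 + 1|_7 = 50 ⇒ 49

19, 27, 37, 49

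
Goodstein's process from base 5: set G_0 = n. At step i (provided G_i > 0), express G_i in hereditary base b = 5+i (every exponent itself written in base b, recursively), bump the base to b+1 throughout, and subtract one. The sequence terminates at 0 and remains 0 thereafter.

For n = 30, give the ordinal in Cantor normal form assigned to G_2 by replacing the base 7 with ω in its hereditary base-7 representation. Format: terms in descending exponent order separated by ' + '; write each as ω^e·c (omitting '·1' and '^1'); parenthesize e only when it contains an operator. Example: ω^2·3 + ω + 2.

ω^2 + 4

i=0: 30 = 5^2 + 5 (b=5); 5→6: 6^2 + 6 = 42; 42−1 = 41
i=1: 41 = 6^2 + 5 (b=6); 6→7: 7^2 + 5 = 54; 54−1 = 53
i=2: 53 = 7^2 + 4 (b=7); 7→8: 8^2 + 4 = 68; 68−1 = 67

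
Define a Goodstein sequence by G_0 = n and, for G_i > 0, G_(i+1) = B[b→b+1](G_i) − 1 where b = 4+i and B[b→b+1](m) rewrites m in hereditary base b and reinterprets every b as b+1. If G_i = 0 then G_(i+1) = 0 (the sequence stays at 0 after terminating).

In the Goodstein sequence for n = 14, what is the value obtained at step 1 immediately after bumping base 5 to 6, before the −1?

G_0 = 14. HB_4(14) = 3·4 + 2. Bump = 17. G_1 = 16.
G_1 = 16. HB_5(16) = 3·5 + 1. Bump = 19. G_2 = 18.

19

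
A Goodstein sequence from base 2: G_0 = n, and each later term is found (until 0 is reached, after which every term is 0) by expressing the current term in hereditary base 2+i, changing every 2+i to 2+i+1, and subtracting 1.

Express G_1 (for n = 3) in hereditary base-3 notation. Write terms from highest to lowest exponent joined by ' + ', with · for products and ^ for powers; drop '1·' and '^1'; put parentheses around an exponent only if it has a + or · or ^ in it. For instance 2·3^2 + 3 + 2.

base 2: 3 = 2 + 1; at 3: 3 + 1 = 4; next = 3
base 3: 3 = 3; at 4: 4 = 4; next = 3

3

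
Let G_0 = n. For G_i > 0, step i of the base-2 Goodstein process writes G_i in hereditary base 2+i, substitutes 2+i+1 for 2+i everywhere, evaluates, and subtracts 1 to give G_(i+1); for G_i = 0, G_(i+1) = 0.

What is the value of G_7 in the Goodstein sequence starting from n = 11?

G_0 = 11. HB_2(11) = 2^(2 + 1) + 2 + 1. Bump = 85. G_1 = 84.
G_1 = 84. HB_3(84) = 3^(3 + 1) + 3. Bump = 1028. G_2 = 1027.
G_2 = 1027. HB_4(1027) = 4^(4 + 1) + 3. Bump = 15628. G_3 = 15627.
G_3 = 15627. HB_5(15627) = 5^(5 + 1) + 2. Bump = 279938. G_4 = 279937.
G_4 = 279937. HB_6(279937) = 6^(6 + 1) + 1. Bump = 5764802. G_5 = 5764801.
G_5 = 5764801. HB_7(5764801) = 7^(7 + 1). Bump = 134217728. G_6 = 134217727.
G_6 = 134217727. HB_8(134217727) = 7·8^8 + 7·8^7 + 7·8^6 + 7·8^5 + 7·8^4 + 7·8^3 + 7·8^2 + 7·8 + 7. Bump = 2749609303. G_7 = 2749609302.
G_7 = 2749609302. HB_9(2749609302) = 7·9^9 + 7·9^7 + 7·9^6 + 7·9^5 + 7·9^4 + 7·9^3 + 7·9^2 + 7·9 + 6. Bump = 70077777776. G_8 = 70077777775.

2749609302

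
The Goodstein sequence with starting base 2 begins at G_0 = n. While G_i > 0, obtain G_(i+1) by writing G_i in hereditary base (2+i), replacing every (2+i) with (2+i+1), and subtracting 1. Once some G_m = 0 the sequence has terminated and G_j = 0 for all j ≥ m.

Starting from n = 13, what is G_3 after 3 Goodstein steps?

16092

G_0 = 13. HB_2(13) = 2^(2 + 1) + 2^2 + 1. Bump = 109. G_1 = 108.
G_1 = 108. HB_3(108) = 3^(3 + 1) + 3^3. Bump = 1280. G_2 = 1279.
G_2 = 1279. HB_4(1279) = 4^(4 + 1) + 3·4^3 + 3·4^2 + 3·4 + 3. Bump = 16093. G_3 = 16092.
G_3 = 16092. HB_5(16092) = 5^(5 + 1) + 3·5^3 + 3·5^2 + 3·5 + 2. Bump = 280712. G_4 = 280711.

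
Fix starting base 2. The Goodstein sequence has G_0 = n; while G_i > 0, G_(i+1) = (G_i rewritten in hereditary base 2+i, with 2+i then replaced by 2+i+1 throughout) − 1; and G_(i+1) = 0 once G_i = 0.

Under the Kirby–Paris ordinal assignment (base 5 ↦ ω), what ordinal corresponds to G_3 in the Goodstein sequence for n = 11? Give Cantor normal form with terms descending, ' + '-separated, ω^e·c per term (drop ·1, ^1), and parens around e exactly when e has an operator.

G_0 = 11. HB_2(11) = 2^(2 + 1) + 2 + 1. Bump = 85. G_1 = 84.
G_1 = 84. HB_3(84) = 3^(3 + 1) + 3. Bump = 1028. G_2 = 1027.
G_2 = 1027. HB_4(1027) = 4^(4 + 1) + 3. Bump = 15628. G_3 = 15627.

ω^(ω + 1) + 2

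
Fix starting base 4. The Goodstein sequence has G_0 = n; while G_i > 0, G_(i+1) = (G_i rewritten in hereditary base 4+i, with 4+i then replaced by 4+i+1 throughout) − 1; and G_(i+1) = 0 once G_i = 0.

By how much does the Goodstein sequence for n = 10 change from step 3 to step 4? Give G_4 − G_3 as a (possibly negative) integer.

0

[0] 10 ≡ 2·4 + 2 (base 4). Lift 5: 12. −1: 11.
[1] 11 ≡ 2·5 + 1 (base 5). Lift 6: 13. −1: 12.
[2] 12 ≡ 2·6 (base 6). Lift 7: 14. −1: 13.
[3] 13 ≡ 7 + 6 (base 7). Lift 8: 14. −1: 13.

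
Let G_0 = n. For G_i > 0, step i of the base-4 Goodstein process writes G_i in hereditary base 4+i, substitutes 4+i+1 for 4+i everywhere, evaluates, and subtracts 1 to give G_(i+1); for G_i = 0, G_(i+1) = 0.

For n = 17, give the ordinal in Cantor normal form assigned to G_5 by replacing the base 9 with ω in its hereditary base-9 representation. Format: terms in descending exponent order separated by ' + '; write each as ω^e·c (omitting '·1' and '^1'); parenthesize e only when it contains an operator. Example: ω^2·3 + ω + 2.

ω·5 + 2

[0] 17 ≡ 4^2 + 1 (base 4). Lift 5: 26. −1: 25.
[1] 25 ≡ 5^2 (base 5). Lift 6: 36. −1: 35.
[2] 35 ≡ 5·6 + 5 (base 6). Lift 7: 40. −1: 39.
[3] 39 ≡ 5·7 + 4 (base 7). Lift 8: 44. −1: 43.
[4] 43 ≡ 5·8 + 3 (base 8). Lift 9: 48. −1: 47.
[5] 47 ≡ 5·9 + 2 (base 9). Lift 10: 52. −1: 51.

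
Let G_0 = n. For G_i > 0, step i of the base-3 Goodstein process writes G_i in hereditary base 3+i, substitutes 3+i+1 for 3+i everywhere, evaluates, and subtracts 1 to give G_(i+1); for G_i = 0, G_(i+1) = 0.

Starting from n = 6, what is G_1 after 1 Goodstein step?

7

(0) 6|_3 = 2·3 ↦ 2·4|_4 = 8 ⇒ 7
(1) 7|_4 = 4 + 3 ↦ 5 + 3|_5 = 8 ⇒ 7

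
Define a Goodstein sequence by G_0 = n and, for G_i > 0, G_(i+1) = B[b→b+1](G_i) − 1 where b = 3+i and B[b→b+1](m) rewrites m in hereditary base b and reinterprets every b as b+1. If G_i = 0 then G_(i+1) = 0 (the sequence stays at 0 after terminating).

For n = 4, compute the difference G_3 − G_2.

[0] 4 ≡ 3 + 1 (base 3). Lift 4: 5. −1: 4.
[1] 4 ≡ 4 (base 4). Lift 5: 5. −1: 4.
[2] 4 ≡ 4 (base 5). Lift 6: 4. −1: 3.

-1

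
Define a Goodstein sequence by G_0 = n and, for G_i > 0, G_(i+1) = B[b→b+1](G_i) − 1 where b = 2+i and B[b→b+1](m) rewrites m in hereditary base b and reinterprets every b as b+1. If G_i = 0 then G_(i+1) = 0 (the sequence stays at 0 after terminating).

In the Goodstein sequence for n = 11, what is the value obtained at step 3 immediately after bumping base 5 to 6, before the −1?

i=0: 11 = 2^(2 + 1) + 2 + 1 (b=2); 2→3: 3^(3 + 1) + 3 + 1 = 85; 85−1 = 84
i=1: 84 = 3^(3 + 1) + 3 (b=3); 3→4: 4^(4 + 1) + 4 = 1028; 1028−1 = 1027
i=2: 1027 = 4^(4 + 1) + 3 (b=4); 4→5: 5^(5 + 1) + 3 = 15628; 15628−1 = 15627
i=3: 15627 = 5^(5 + 1) + 2 (b=5); 5→6: 6^(6 + 1) + 2 = 279938; 279938−1 = 279937

279938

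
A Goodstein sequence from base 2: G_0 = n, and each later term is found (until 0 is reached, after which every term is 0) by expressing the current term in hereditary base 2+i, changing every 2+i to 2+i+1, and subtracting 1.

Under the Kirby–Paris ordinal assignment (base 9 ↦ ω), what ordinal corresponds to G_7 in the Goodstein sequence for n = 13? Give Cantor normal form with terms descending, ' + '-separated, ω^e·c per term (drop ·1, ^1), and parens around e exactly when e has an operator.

ω^(ω + 1) + ω^3·3 + ω^2·3 + ω·2 + 6

13 —HB2→ 2^(2 + 1) + 2^2 + 1 —bump→ 3^(3 + 1) + 3^3 + 1 = 109 —(−1)→ 108
108 —HB3→ 3^(3 + 1) + 3^3 —bump→ 4^(4 + 1) + 4^4 = 1280 —(−1)→ 1279
1279 —HB4→ 4^(4 + 1) + 3·4^3 + 3·4^2 + 3·4 + 3 —bump→ 5^(5 + 1) + 3·5^3 + 3·5^2 + 3·5 + 3 = 16093 —(−1)→ 16092
16092 —HB5→ 5^(5 + 1) + 3·5^3 + 3·5^2 + 3·5 + 2 —bump→ 6^(6 + 1) + 3·6^3 + 3·6^2 + 3·6 + 2 = 280712 —(−1)→ 280711
280711 —HB6→ 6^(6 + 1) + 3·6^3 + 3·6^2 + 3·6 + 1 —bump→ 7^(7 + 1) + 3·7^3 + 3·7^2 + 3·7 + 1 = 5765999 —(−1)→ 5765998
5765998 —HB7→ 7^(7 + 1) + 3·7^3 + 3·7^2 + 3·7 —bump→ 8^(8 + 1) + 3·8^3 + 3·8^2 + 3·8 = 134219480 —(−1)→ 134219479
134219479 —HB8→ 8^(8 + 1) + 3·8^3 + 3·8^2 + 2·8 + 7 —bump→ 9^(9 + 1) + 3·9^3 + 3·9^2 + 2·9 + 7 = 3486786856 —(−1)→ 3486786855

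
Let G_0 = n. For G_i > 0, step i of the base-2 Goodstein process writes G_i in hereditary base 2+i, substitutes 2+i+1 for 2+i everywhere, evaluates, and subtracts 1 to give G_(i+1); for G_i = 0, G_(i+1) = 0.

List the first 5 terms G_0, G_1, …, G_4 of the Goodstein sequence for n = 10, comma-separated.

10, 83, 1025, 15625, 279935

i=0: 10 = 2^(2 + 1) + 2 (b=2); 2→3: 3^(3 + 1) + 3 = 84; 84−1 = 83
i=1: 83 = 3^(3 + 1) + 2 (b=3); 3→4: 4^(4 + 1) + 2 = 1026; 1026−1 = 1025
i=2: 1025 = 4^(4 + 1) + 1 (b=4); 4→5: 5^(5 + 1) + 1 = 15626; 15626−1 = 15625
i=3: 15625 = 5^(5 + 1) (b=5); 5→6: 6^(6 + 1) = 279936; 279936−1 = 279935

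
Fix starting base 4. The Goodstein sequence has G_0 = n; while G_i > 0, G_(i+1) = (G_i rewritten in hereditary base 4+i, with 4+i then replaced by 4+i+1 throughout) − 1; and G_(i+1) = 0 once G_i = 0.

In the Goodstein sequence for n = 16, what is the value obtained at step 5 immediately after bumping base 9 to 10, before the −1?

(0) 16|_4 = 4^2 ↦ 5^2|_5 = 25 ⇒ 24
(1) 24|_5 = 4·5 + 4 ↦ 4·6 + 4|_6 = 28 ⇒ 27
(2) 27|_6 = 4·6 + 3 ↦ 4·7 + 3|_7 = 31 ⇒ 30
(3) 30|_7 = 4·7 + 2 ↦ 4·8 + 2|_8 = 34 ⇒ 33
(4) 33|_8 = 4·8 + 1 ↦ 4·9 + 1|_9 = 37 ⇒ 36
(5) 36|_9 = 4·9 ↦ 4·10|_10 = 40 ⇒ 39

40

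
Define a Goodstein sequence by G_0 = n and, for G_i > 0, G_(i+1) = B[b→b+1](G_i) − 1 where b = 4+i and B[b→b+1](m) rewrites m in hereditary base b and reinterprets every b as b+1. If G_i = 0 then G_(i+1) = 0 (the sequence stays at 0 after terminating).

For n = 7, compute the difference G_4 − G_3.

7 —HB4→ 4 + 3 —bump→ 5 + 3 = 8 —(−1)→ 7
7 —HB5→ 5 + 2 —bump→ 6 + 2 = 8 —(−1)→ 7
7 —HB6→ 6 + 1 —bump→ 7 + 1 = 8 —(−1)→ 7
7 —HB7→ 7 —bump→ 8 = 8 —(−1)→ 7

0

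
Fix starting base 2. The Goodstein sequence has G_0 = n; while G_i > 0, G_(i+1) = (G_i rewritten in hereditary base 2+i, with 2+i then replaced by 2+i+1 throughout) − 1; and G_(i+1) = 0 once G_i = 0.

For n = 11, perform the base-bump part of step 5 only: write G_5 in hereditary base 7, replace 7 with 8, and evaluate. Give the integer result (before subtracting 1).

step 0: 11 = 2^(2 + 1) + 2 + 1; sub 3 for 2: 3^(3 + 1) + 3 + 1; = 85; G_1 = 85−1 = 84
step 1: 84 = 3^(3 + 1) + 3; sub 4 for 3: 4^(4 + 1) + 4; = 1028; G_2 = 1028−1 = 1027
step 2: 1027 = 4^(4 + 1) + 3; sub 5 for 4: 5^(5 + 1) + 3; = 15628; G_3 = 15628−1 = 15627
step 3: 15627 = 5^(5 + 1) + 2; sub 6 for 5: 6^(6 + 1) + 2; = 279938; G_4 = 279938−1 = 279937
step 4: 279937 = 6^(6 + 1) + 1; sub 7 for 6: 7^(7 + 1) + 1; = 5764802; G_5 = 5764802−1 = 5764801

134217728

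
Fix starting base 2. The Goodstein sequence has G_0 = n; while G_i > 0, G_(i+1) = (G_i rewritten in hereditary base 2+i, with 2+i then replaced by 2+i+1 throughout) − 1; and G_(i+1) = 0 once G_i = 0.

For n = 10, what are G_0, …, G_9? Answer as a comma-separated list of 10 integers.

10, 83, 1025, 15625, 279935, 4215754, 84073323, 1937434592, 50000555551, 1426559238830

10 —HB2→ 2^(2 + 1) + 2 —bump→ 3^(3 + 1) + 3 = 84 —(−1)→ 83
83 —HB3→ 3^(3 + 1) + 2 —bump→ 4^(4 + 1) + 2 = 1026 —(−1)→ 1025
1025 —HB4→ 4^(4 + 1) + 1 —bump→ 5^(5 + 1) + 1 = 15626 —(−1)→ 15625
15625 —HB5→ 5^(5 + 1) —bump→ 6^(6 + 1) = 279936 —(−1)→ 279935
279935 —HB6→ 5·6^6 + 5·6^5 + 5·6^4 + 5·6^3 + 5·6^2 + 5·6 + 5 —bump→ 5·7^7 + 5·7^5 + 5·7^4 + 5·7^3 + 5·7^2 + 5·7 + 5 = 4215755 —(−1)→ 4215754
4215754 —HB7→ 5·7^7 + 5·7^5 + 5·7^4 + 5·7^3 + 5·7^2 + 5·7 + 4 —bump→ 5·8^8 + 5·8^5 + 5·8^4 + 5·8^3 + 5·8^2 + 5·8 + 4 = 84073324 —(−1)→ 84073323
84073323 —HB8→ 5·8^8 + 5·8^5 + 5·8^4 + 5·8^3 + 5·8^2 + 5·8 + 3 —bump→ 5·9^9 + 5·9^5 + 5·9^4 + 5·9^3 + 5·9^2 + 5·9 + 3 = 1937434593 —(−1)→ 1937434592
1937434592 —HB9→ 5·9^9 + 5·9^5 + 5·9^4 + 5·9^3 + 5·9^2 + 5·9 + 2 —bump→ 5·10^10 + 5·10^5 + 5·10^4 + 5·10^3 + 5·10^2 + 5·10 + 2 = 50000555552 —(−1)→ 50000555551
50000555551 —HB10→ 5·10^10 + 5·10^5 + 5·10^4 + 5·10^3 + 5·10^2 + 5·10 + 1 —bump→ 5·11^11 + 5·11^5 + 5·11^4 + 5·11^3 + 5·11^2 + 5·11 + 1 = 1426559238831 —(−1)→ 1426559238830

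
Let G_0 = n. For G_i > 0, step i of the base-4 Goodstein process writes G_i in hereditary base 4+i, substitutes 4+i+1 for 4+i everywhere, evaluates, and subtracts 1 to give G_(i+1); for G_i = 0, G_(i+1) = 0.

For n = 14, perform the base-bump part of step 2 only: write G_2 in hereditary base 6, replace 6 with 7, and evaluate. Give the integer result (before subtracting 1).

i=0: 14 = 3·4 + 2 (b=4); 4→5: 3·5 + 2 = 17; 17−1 = 16
i=1: 16 = 3·5 + 1 (b=5); 5→6: 3·6 + 1 = 19; 19−1 = 18
i=2: 18 = 3·6 (b=6); 6→7: 3·7 = 21; 21−1 = 20

21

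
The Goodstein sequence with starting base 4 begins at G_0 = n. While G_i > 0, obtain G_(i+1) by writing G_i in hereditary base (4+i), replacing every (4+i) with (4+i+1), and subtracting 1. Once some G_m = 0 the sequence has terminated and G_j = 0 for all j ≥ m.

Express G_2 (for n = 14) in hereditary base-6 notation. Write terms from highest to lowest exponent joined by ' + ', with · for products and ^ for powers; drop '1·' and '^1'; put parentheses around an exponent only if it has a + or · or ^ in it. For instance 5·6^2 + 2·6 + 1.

3·6

step 0: 14 = 3·4 + 2; sub 5 for 4: 3·5 + 2; = 17; G_1 = 17−1 = 16
step 1: 16 = 3·5 + 1; sub 6 for 5: 3·6 + 1; = 19; G_2 = 19−1 = 18
step 2: 18 = 3·6; sub 7 for 6: 3·7; = 21; G_3 = 21−1 = 20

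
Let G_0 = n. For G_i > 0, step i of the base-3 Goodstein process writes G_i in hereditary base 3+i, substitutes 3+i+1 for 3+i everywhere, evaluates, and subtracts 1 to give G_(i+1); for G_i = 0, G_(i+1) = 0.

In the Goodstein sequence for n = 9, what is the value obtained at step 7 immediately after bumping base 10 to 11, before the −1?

G_0=9  [base 3] 3^2  →[3↦4]→  4^2 = 16  −1 ⇒ G_1=15
G_1=15  [base 4] 3·4 + 3  →[4↦5]→  3·5 + 3 = 18  −1 ⇒ G_2=17
G_2=17  [base 5] 3·5 + 2  →[5↦6]→  3·6 + 2 = 20  −1 ⇒ G_3=19
G_3=19  [base 6] 3·6 + 1  →[6↦7]→  3·7 + 1 = 22  −1 ⇒ G_4=21
G_4=21  [base 7] 3·7  →[7↦8]→  3·8 = 24  −1 ⇒ G_5=23
G_5=23  [base 8] 2·8 + 7  →[8↦9]→  2·9 + 7 = 25  −1 ⇒ G_6=24
G_6=24  [base 9] 2·9 + 6  →[9↦10]→  2·10 + 6 = 26  −1 ⇒ G_7=25
G_7=25  [base 10] 2·10 + 5  →[10↦11]→  2·11 + 5 = 27  −1 ⇒ G_8=26

27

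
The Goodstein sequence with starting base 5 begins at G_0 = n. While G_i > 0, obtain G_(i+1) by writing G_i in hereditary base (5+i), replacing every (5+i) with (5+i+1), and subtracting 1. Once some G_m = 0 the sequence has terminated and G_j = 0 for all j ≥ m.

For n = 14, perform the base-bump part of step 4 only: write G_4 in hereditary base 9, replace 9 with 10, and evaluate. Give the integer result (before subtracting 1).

20

(0) 14|_5 = 2·5 + 4 ↦ 2·6 + 4|_6 = 16 ⇒ 15
(1) 15|_6 = 2·6 + 3 ↦ 2·7 + 3|_7 = 17 ⇒ 16
(2) 16|_7 = 2·7 + 2 ↦ 2·8 + 2|_8 = 18 ⇒ 17
(3) 17|_8 = 2·8 + 1 ↦ 2·9 + 1|_9 = 19 ⇒ 18
(4) 18|_9 = 2·9 ↦ 2·10|_10 = 20 ⇒ 19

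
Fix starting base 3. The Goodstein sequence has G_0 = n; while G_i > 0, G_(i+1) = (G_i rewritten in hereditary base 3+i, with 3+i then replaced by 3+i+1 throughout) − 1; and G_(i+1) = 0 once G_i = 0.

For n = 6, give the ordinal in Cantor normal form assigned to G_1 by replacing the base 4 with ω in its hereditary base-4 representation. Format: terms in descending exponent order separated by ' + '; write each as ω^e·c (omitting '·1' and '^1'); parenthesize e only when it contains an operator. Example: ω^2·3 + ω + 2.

ω + 3

(0) 6|_3 = 2·3 ↦ 2·4|_4 = 8 ⇒ 7
(1) 7|_4 = 4 + 3 ↦ 5 + 3|_5 = 8 ⇒ 7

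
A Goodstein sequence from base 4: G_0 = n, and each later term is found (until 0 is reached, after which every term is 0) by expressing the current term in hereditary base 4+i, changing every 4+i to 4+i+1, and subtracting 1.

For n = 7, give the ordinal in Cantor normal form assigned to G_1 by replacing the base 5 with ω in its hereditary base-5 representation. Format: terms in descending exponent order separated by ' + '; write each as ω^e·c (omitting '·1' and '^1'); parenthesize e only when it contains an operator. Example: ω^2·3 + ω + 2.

ω + 2

G_0 = 7. HB_4(7) = 4 + 3. Bump = 8. G_1 = 7.
G_1 = 7. HB_5(7) = 5 + 2. Bump = 8. G_2 = 7.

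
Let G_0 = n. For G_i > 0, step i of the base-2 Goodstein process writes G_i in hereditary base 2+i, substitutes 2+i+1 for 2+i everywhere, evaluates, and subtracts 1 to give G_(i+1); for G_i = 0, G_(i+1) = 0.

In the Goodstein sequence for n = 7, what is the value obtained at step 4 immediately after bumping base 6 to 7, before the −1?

823544

G_0=7  [base 2] 2^2 + 2 + 1  →[2↦3]→  3^3 + 3 + 1 = 31  −1 ⇒ G_1=30
G_1=30  [base 3] 3^3 + 3  →[3↦4]→  4^4 + 4 = 260  −1 ⇒ G_2=259
G_2=259  [base 4] 4^4 + 3  →[4↦5]→  5^5 + 3 = 3128  −1 ⇒ G_3=3127
G_3=3127  [base 5] 5^5 + 2  →[5↦6]→  6^6 + 2 = 46658  −1 ⇒ G_4=46657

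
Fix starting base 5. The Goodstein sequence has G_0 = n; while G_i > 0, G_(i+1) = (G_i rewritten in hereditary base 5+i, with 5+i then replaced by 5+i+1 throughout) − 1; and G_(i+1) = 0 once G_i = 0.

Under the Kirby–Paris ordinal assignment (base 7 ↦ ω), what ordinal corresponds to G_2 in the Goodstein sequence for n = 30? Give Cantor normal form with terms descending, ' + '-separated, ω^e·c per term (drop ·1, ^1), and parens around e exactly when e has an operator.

base 5: 30 = 5^2 + 5; at 6: 6^2 + 6 = 42; next = 41
base 6: 41 = 6^2 + 5; at 7: 7^2 + 5 = 54; next = 53

ω^2 + 4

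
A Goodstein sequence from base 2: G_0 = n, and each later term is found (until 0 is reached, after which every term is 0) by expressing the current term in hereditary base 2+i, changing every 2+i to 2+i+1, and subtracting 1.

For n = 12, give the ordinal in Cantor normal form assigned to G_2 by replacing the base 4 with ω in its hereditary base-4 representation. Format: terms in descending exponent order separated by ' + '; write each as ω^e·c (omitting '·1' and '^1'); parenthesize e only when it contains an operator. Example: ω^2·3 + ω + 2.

ω^(ω + 1) + ω^2·2 + ω·2 + 1

base 2: 12 = 2^(2 + 1) + 2^2; at 3: 3^(3 + 1) + 3^3 = 108; next = 107
base 3: 107 = 3^(3 + 1) + 2·3^2 + 2·3 + 2; at 4: 4^(4 + 1) + 2·4^2 + 2·4 + 2 = 1066; next = 1065
base 4: 1065 = 4^(4 + 1) + 2·4^2 + 2·4 + 1; at 5: 5^(5 + 1) + 2·5^2 + 2·5 + 1 = 15686; next = 15685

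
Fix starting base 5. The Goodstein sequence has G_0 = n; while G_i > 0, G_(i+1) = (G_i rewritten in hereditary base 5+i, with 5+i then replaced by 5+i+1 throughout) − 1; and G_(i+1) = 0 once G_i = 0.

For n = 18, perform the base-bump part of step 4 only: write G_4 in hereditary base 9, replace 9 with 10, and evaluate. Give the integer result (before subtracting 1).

step 0: 18 = 3·5 + 3; sub 6 for 5: 3·6 + 3; = 21; G_1 = 21−1 = 20
step 1: 20 = 3·6 + 2; sub 7 for 6: 3·7 + 2; = 23; G_2 = 23−1 = 22
step 2: 22 = 3·7 + 1; sub 8 for 7: 3·8 + 1; = 25; G_3 = 25−1 = 24
step 3: 24 = 3·8; sub 9 for 8: 3·9; = 27; G_4 = 27−1 = 26

28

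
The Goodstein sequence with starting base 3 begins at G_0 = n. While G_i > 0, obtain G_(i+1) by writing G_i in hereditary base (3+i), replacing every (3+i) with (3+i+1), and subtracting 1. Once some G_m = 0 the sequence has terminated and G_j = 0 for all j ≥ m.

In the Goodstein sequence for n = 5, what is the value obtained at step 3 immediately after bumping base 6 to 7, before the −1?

(0) 5|_3 = 3 + 2 ↦ 4 + 2|_4 = 6 ⇒ 5
(1) 5|_4 = 4 + 1 ↦ 5 + 1|_5 = 6 ⇒ 5
(2) 5|_5 = 5 ↦ 6|_6 = 6 ⇒ 5
(3) 5|_6 = 5 ↦ 5|_7 = 5 ⇒ 4

5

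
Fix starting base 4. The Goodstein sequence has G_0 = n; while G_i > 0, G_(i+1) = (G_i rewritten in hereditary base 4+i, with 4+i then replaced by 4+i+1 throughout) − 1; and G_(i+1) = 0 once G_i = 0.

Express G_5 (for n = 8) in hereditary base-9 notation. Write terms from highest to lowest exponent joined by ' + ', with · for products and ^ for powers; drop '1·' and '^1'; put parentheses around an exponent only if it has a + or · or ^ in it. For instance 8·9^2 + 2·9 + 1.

G_0=8  [base 4] 2·4  →[4↦5]→  2·5 = 10  −1 ⇒ G_1=9
G_1=9  [base 5] 5 + 4  →[5↦6]→  6 + 4 = 10  −1 ⇒ G_2=9
G_2=9  [base 6] 6 + 3  →[6↦7]→  7 + 3 = 10  −1 ⇒ G_3=9
G_3=9  [base 7] 7 + 2  →[7↦8]→  8 + 2 = 10  −1 ⇒ G_4=9
G_4=9  [base 8] 8 + 1  →[8↦9]→  9 + 1 = 10  −1 ⇒ G_5=9
G_5=9  [base 9] 9  →[9↦10]→  10 = 10  −1 ⇒ G_6=9

9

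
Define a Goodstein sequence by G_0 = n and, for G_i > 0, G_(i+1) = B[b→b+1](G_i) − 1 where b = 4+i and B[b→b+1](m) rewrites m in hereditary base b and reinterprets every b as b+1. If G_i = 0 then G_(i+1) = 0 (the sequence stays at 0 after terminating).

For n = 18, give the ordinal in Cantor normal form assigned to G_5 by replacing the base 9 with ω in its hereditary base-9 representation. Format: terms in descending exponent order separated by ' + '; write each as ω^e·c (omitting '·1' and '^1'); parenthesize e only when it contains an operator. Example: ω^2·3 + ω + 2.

base 4: 18 = 4^2 + 2; at 5: 5^2 + 2 = 27; next = 26
base 5: 26 = 5^2 + 1; at 6: 6^2 + 1 = 37; next = 36
base 6: 36 = 6^2; at 7: 7^2 = 49; next = 48
base 7: 48 = 6·7 + 6; at 8: 6·8 + 6 = 54; next = 53
base 8: 53 = 6·8 + 5; at 9: 6·9 + 5 = 59; next = 58
base 9: 58 = 6·9 + 4; at 10: 6·10 + 4 = 64; next = 63

ω·6 + 4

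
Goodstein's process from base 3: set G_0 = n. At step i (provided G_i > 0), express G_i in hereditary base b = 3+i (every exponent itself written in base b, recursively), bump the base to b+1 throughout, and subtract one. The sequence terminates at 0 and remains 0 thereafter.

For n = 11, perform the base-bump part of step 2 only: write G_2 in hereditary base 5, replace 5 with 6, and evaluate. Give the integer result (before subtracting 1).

36

(0) 11|_3 = 3^2 + 2 ↦ 4^2 + 2|_4 = 18 ⇒ 17
(1) 17|_4 = 4^2 + 1 ↦ 5^2 + 1|_5 = 26 ⇒ 25
(2) 25|_5 = 5^2 ↦ 6^2|_6 = 36 ⇒ 35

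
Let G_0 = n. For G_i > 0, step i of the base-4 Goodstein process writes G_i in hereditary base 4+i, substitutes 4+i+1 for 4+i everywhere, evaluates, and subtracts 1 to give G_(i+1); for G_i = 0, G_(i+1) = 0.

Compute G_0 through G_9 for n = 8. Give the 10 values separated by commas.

step 0: 8 = 2·4; sub 5 for 4: 2·5; = 10; G_1 = 10−1 = 9
step 1: 9 = 5 + 4; sub 6 for 5: 6 + 4; = 10; G_2 = 10−1 = 9
step 2: 9 = 6 + 3; sub 7 for 6: 7 + 3; = 10; G_3 = 10−1 = 9
step 3: 9 = 7 + 2; sub 8 for 7: 8 + 2; = 10; G_4 = 10−1 = 9
step 4: 9 = 8 + 1; sub 9 for 8: 9 + 1; = 10; G_5 = 10−1 = 9
step 5: 9 = 9; sub 10 for 9: 10; = 10; G_6 = 10−1 = 9
step 6: 9 = 9; sub 11 for 10: 9; = 9; G_7 = 9−1 = 8
step 7: 8 = 8; sub 12 for 11: 8; = 8; G_8 = 8−1 = 7
step 8: 7 = 7; sub 13 for 12: 7; = 7; G_9 = 7−1 = 6

8, 9, 9, 9, 9, 9, 9, 8, 7, 6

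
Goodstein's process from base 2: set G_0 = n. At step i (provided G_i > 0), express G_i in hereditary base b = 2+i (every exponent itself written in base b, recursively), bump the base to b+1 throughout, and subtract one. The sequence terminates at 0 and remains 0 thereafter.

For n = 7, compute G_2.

[0] 7 ≡ 2^2 + 2 + 1 (base 2). Lift 3: 31. −1: 30.
[1] 30 ≡ 3^3 + 3 (base 3). Lift 4: 260. −1: 259.
[2] 259 ≡ 4^4 + 3 (base 4). Lift 5: 3128. −1: 3127.

259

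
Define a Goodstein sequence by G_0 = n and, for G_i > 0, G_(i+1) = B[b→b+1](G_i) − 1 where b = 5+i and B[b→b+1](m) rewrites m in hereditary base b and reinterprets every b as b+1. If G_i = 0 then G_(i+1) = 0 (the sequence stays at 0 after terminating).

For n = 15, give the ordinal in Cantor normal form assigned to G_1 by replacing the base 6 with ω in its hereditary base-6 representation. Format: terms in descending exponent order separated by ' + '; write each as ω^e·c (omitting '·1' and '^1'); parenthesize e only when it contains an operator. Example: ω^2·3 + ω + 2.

ω·2 + 5

(0) 15|_5 = 3·5 ↦ 3·6|_6 = 18 ⇒ 17
(1) 17|_6 = 2·6 + 5 ↦ 2·7 + 5|_7 = 19 ⇒ 18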